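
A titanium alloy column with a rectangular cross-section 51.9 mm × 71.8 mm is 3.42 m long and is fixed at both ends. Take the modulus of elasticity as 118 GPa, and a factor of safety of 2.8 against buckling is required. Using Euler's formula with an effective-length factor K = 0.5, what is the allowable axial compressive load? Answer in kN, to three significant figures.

P_allow = 119 kN

Buckling occurs about the weak axis: I_min = h·b³/12 = 71.8×51.9³/12 = 836500 mm⁴ (b = 51.9 mm is the smaller dimension).
Effective length L_e = KL = 0.5×3.42 m = 1710 mm.
Euler critical load P_cr = π²EI/L_e² = π²×118000×836500/1710² = 333100 N.
P_allow = P_cr/n = 333100/2.8 = 119000 N.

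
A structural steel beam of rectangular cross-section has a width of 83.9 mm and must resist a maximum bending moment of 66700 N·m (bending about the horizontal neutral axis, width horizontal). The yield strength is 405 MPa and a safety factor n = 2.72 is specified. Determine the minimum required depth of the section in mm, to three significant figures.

h = 179 mm

σ_allow = 405/2.72 = 148.9 MPa.
For a rectangular section σ = 6M/(bh²), so h² = 6M/(b σ_allow) = 6×6.6700×10^7/(83.9×148.9) = 32040 mm².
h = 179.0 mm.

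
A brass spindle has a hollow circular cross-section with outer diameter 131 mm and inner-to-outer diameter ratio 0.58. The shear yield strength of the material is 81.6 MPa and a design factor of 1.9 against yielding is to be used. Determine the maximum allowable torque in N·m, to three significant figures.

T_allow = 16800 N·m

τ_allow = 81.6/1.9 = 42.95 MPa.
For a hollow shaft T_allow = τ_allow·πd_o³(1−k⁴)/16 with 1−k⁴ = 0.8868, so πd_o³(1−k⁴)/16 = 391500 mm³.
T_allow = 42.95×391500 = 1.681×10^7 N·mm = 16810 N·m.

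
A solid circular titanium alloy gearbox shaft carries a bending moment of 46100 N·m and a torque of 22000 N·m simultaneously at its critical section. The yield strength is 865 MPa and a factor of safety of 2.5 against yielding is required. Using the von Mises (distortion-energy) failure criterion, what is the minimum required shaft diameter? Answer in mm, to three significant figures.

d = 114 mm

σ_allow = σ_y/n = 865/2.5 = 346.0 MPa.
For a solid shaft σ_b = 32M/(πd³) and τ = 16T/(πd³), so the von Mises stress is σ' = (16/πd³)·√(4M²+3T²).
√(4M²+3T²) = √(4×(4.610×10^7)² + 3×(2.200×10^7)²) = 9.976×10^7 N·mm.
d³ = 16×9.976×10^7/(π×346.0) = 1.468×10^6 mm³.
d = 113.7 mm.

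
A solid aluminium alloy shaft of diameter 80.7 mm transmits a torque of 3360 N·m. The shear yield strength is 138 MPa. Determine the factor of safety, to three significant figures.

n = 4.24

τ = 16T/(πd³) = 16×3360000/(π×80.7³) = 32.56 MPa.
n = τ_limit/τ = 138/32.56 = 4.238.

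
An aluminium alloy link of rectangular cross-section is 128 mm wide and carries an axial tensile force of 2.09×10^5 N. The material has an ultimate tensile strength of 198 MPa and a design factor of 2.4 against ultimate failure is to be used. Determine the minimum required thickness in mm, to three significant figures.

σ_allow = 198/2.4 = 82.50 MPa.
Required area A = F/σ_allow = 209000/82.50 = 2533 mm².
t = A/w = 2533/128 = 19.79 mm.

t = 19.8 mm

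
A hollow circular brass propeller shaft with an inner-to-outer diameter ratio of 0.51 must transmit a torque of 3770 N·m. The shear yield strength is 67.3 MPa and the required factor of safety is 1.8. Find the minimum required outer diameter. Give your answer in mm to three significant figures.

τ_allow = 67.3/1.8 = 37.39 MPa.
For a hollow shaft τ = 16T/[πd_o³(1−k⁴)] with k = 0.51, so 1−k⁴ = 0.9323.
d_o³ = 16T/[π τ_allow (1−k⁴)] = 16×3770000/(π×37.39×0.9323) = 550800 mm³.
d_o = 81.97 mm.

d_o = 82.0 mm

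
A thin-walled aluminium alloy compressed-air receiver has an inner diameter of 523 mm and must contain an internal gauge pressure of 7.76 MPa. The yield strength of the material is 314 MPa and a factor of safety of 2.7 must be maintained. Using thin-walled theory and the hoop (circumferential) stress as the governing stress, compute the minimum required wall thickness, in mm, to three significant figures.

σ_allow = 314/2.7 = 116.3 MPa.
Hoop stress σ_h = pD/(2t), so t = pD/(2σ_allow) = 7.76×523/(2×116.3) = 17.45 mm.

t = 17.4 mm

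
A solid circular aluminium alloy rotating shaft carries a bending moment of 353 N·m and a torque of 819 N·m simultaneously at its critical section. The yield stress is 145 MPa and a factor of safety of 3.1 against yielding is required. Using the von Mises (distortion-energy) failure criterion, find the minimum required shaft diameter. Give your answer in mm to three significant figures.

σ_allow = σ_y/n = 145/3.1 = 46.77 MPa.
For a solid shaft σ_b = 32M/(πd³) and τ = 16T/(πd³), so the von Mises stress is σ' = (16/πd³)·√(4M²+3T²).
√(4M²+3T²) = √(4×(353000)² + 3×(819000)²) = 1.585×10^6 N·mm.
d³ = 16×1.585×10^6/(π×46.77) = 172500 mm³.
d = 55.67 mm.

d = 55.7 mm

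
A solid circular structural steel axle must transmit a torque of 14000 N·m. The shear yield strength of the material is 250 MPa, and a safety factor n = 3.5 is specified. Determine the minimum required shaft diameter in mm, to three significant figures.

d = 99.9 mm

Allowable shear stress τ_allow = 250/3.5 = 71.43 MPa.
For a solid shaft τ = 16T/(πd³), so d³ = 16T/(π τ_allow) = 16×1.4000×10^7/(π×71.43) = 998200 mm³.
d = (998200)^(1/3) = 99.94 mm.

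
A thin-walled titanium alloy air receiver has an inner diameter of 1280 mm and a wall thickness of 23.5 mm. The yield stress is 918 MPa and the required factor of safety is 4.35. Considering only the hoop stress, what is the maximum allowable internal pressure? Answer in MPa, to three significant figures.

p_allow = 7.75 MPa

σ_allow = 918/4.35 = 211.0 MPa.
σ_h = pD/(2t) → p_allow = 2σ_allow t/D = 2×211.0×23.5/1280 = 7.749 MPa.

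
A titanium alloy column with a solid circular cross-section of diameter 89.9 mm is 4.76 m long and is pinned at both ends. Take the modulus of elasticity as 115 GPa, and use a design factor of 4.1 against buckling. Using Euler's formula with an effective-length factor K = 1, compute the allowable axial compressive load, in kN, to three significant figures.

P_allow = 39.2 kN

I = πd⁴/64 = π×89.9⁴/64 = 3.206×10^6 mm⁴.
Effective length L_e = KL = 1×4.76 m = 4760 mm.
Euler critical load P_cr = π²EI/L_e² = π²×115000×3.206×10^6/4760² = 160600 N.
P_allow = P_cr/n = 160600/4.1 = 39170 N.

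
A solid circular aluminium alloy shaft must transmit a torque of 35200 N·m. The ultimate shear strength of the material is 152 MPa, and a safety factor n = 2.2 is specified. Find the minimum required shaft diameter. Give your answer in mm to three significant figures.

Allowable shear stress τ_allow = 152/2.2 = 69.09 MPa.
For a solid shaft τ = 16T/(πd³), so d³ = 16T/(π τ_allow) = 16×3.5200×10^7/(π×69.09) = 2.595×10^6 mm³.
d = (2.595×10^6)^(1/3) = 137.4 mm.

d = 137 mm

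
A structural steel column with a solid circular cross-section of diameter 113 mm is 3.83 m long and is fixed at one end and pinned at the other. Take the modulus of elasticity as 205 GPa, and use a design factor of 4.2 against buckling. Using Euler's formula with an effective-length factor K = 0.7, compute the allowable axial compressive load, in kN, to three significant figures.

P_allow = 536 kN

I = πd⁴/64 = π×113⁴/64 = 8.004×10^6 mm⁴.
Effective length L_e = KL = 0.7×3.83 m = 2681 mm.
Euler critical load P_cr = π²EI/L_e² = π²×205000×8.004×10^6/2681² = 2.253×10^6 N.
P_allow = P_cr/n = 2.253×10^6/4.2 = 536400 N.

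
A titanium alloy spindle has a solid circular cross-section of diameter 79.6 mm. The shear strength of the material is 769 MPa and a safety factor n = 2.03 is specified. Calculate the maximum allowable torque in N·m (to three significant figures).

T_allow = 37500 N·m

τ_allow = 769/2.03 = 378.8 MPa.
For a solid shaft T_allow = τ_allow·πd³/16; πd³/16 = π×79.6³/16 = 99030 mm³.
T_allow = 378.8×99030 = 3.751×10^7 N·mm = 37510 N·m.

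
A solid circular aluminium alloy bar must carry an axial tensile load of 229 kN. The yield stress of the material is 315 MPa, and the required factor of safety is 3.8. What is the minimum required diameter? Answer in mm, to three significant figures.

Allowable stress σ_allow = 315/3.8 = 82.89 MPa.
Required area A = F/σ_allow = 229000/82.89 = 2763 mm².
A = πd²/4 → d = √(4A/π) = 59.31 mm.

d = 59.3 mm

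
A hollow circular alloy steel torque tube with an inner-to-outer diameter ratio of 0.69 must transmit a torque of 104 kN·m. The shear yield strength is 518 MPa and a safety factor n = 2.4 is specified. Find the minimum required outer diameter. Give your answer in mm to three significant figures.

τ_allow = 518/2.4 = 215.8 MPa.
For a hollow shaft τ = 16T/[πd_o³(1−k⁴)] with k = 0.69, so 1−k⁴ = 0.7733.
d_o³ = 16T/[π τ_allow (1−k⁴)] = 16×1.0400×10^8/(π×215.8×0.7733) = 3.173×10^6 mm³.
d_o = 147.0 mm.

d_o = 147 mm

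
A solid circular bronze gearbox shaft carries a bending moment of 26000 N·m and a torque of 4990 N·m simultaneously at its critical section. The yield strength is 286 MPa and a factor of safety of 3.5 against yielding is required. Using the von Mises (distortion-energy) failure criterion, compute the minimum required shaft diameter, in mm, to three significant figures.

σ_allow = σ_y/n = 286/3.5 = 81.71 MPa.
For a solid shaft σ_b = 32M/(πd³) and τ = 16T/(πd³), so the von Mises stress is σ' = (16/πd³)·√(4M²+3T²).
√(4M²+3T²) = √(4×(2.600×10^7)² + 3×(4.990×10^6)²) = 5.271×10^7 N·mm.
d³ = 16×5.271×10^7/(π×81.71) = 3.285×10^6 mm³.
d = 148.7 mm.

d = 149 mm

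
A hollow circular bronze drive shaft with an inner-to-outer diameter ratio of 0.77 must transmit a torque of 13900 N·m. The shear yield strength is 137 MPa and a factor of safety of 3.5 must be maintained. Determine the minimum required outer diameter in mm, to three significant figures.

d_o = 141 mm

τ_allow = 137/3.5 = 39.14 MPa.
For a hollow shaft τ = 16T/[πd_o³(1−k⁴)] with k = 0.77, so 1−k⁴ = 0.6485.
d_o³ = 16T/[π τ_allow (1−k⁴)] = 16×1.3900×10^7/(π×39.14×0.6485) = 2.789×10^6 mm³.
d_o = 140.8 mm.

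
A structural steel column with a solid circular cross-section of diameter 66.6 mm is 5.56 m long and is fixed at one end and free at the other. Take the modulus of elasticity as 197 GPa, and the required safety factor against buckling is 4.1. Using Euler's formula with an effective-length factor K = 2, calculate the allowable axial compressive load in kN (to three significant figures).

P_allow = 3.70 kN

I = πd⁴/64 = π×66.6⁴/64 = 965800 mm⁴.
Effective length L_e = KL = 2×5.56 m = 11120 mm.
Euler critical load P_cr = π²EI/L_e² = π²×197000×965800/11120² = 15190 N.
P_allow = P_cr/n = 15190/4.1 = 3704 N.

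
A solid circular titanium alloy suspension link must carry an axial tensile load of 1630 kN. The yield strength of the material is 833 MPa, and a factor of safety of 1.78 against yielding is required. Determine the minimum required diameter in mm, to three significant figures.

d = 66.6 mm

Allowable stress σ_allow = 833/1.78 = 468.0 MPa.
Required area A = F/σ_allow = 1630000/468.0 = 3483 mm².
A = πd²/4 → d = √(4A/π) = 66.59 mm.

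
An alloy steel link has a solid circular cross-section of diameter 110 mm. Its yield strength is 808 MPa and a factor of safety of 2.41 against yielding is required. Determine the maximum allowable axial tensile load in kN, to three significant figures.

σ_allow = 808/2.41 = 335.3 MPa.
A = πd²/4 = π×110²/4 = 9503 mm².
F_allow = σ_allow × A = 335.3×9503 = 3.186×10^6 N.

F_allow = 3190 kN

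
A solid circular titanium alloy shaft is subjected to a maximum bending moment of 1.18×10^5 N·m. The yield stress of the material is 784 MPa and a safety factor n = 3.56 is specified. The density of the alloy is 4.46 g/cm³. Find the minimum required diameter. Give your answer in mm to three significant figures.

σ_allow = 784/3.56 = 220.2 MPa.
For a solid circular section σ = 32M/(πd³), so d³ = 32M/(π σ_allow) = 32×1.1800×10^8/(π×220.2) = 5.458×10^6 mm³.
d = 176.1 mm.

d = 176 mm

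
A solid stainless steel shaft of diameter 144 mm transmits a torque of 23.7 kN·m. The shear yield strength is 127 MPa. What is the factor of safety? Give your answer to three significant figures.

τ = 16T/(πd³) = 16×2.3700×10^7/(π×144³) = 40.42 MPa.
n = τ_limit/τ = 127/40.42 = 3.142.

n = 3.14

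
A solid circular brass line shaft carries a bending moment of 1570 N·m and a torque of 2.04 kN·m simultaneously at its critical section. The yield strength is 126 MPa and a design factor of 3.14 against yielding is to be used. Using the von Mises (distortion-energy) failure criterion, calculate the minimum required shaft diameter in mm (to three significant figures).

d = 84.3 mm

σ_allow = σ_y/n = 126/3.14 = 40.13 MPa.
For a solid shaft σ_b = 32M/(πd³) and τ = 16T/(πd³), so the von Mises stress is σ' = (16/πd³)·√(4M²+3T²).
√(4M²+3T²) = √(4×(1.570×10^6)² + 3×(2.040×10^6)²) = 4.727×10^6 N·mm.
d³ = 16×4.727×10^6/(π×40.13) = 599900 mm³.
d = 84.34 mm.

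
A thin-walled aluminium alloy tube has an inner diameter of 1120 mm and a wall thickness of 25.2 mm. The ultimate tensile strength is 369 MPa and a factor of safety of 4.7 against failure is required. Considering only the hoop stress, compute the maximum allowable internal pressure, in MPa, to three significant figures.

p_allow = 3.53 MPa

σ_allow = 369/4.7 = 78.51 MPa.
σ_h = pD/(2t) → p_allow = 2σ_allow t/D = 2×78.51×25.2/1120 = 3.533 MPa.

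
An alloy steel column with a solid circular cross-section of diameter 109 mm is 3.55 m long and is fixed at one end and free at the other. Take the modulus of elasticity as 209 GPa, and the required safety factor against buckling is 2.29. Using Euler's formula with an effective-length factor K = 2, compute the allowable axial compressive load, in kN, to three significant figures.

I = πd⁴/64 = π×109⁴/64 = 6.929×10^6 mm⁴.
Effective length L_e = KL = 2×3.55 m = 7100 mm.
Euler critical load P_cr = π²EI/L_e² = π²×209000×6.929×10^6/7100² = 283500 N.
P_allow = P_cr/n = 283500/2.29 = 123800 N.

P_allow = 124 kN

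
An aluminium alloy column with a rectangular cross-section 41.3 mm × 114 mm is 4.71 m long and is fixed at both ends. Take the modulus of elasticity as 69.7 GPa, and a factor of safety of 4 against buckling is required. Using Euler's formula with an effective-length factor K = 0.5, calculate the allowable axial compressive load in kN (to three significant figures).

Buckling occurs about the weak axis: I_min = h·b³/12 = 114×41.3³/12 = 669200 mm⁴ (b = 41.3 mm is the smaller dimension).
Effective length L_e = KL = 0.5×4.71 m = 2355 mm.
Euler critical load P_cr = π²EI/L_e² = π²×69700×669200/2355² = 83010 N.
P_allow = P_cr/n = 83010/4 = 20750 N.

P_allow = 20.8 kN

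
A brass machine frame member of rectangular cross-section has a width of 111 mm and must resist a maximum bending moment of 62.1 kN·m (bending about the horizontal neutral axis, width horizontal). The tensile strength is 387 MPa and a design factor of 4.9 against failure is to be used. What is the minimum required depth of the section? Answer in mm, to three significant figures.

h = 206 mm

σ_allow = 387/4.9 = 78.98 MPa.
For a rectangular section σ = 6M/(bh²), so h² = 6M/(b σ_allow) = 6×6.2100×10^7/(111×78.98) = 42500 mm².
h = 206.2 mm.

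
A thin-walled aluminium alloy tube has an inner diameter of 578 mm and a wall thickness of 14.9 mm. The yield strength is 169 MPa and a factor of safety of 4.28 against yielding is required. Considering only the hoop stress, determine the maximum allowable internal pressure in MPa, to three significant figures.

σ_allow = 169/4.28 = 39.49 MPa.
σ_h = pD/(2t) → p_allow = 2σ_allow t/D = 2×39.49×14.9/578 = 2.036 MPa.

p_allow = 2.04 MPa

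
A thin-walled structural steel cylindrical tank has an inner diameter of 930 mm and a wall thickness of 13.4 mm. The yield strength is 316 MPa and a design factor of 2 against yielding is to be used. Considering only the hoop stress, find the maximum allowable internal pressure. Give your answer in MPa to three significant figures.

p_allow = 4.55 MPa

σ_allow = 316/2 = 158.0 MPa.
σ_h = pD/(2t) → p_allow = 2σ_allow t/D = 2×158.0×13.4/930 = 4.553 MPa.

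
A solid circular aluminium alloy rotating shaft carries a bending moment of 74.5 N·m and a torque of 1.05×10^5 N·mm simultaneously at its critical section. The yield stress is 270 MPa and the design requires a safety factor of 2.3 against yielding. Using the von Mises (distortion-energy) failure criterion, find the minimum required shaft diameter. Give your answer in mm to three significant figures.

σ_allow = σ_y/n = 270/2.3 = 117.4 MPa.
For a solid shaft σ_b = 32M/(πd³) and τ = 16T/(πd³), so the von Mises stress is σ' = (16/πd³)·√(4M²+3T²).
√(4M²+3T²) = √(4×(74500)² + 3×(105000)²) = 235100 N·mm.
d³ = 16×235100/(π×117.4) = 10200 mm³.
d = 21.69 mm.

d = 21.7 mm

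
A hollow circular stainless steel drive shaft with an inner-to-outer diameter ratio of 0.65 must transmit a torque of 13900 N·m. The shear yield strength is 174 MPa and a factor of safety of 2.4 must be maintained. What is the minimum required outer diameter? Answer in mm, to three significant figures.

d_o = 106 mm

τ_allow = 174/2.4 = 72.50 MPa.
For a hollow shaft τ = 16T/[πd_o³(1−k⁴)] with k = 0.65, so 1−k⁴ = 0.8215.
d_o³ = 16T/[π τ_allow (1−k⁴)] = 16×1.3900×10^7/(π×72.50×0.8215) = 1.189×10^6 mm³.
d_o = 105.9 mm.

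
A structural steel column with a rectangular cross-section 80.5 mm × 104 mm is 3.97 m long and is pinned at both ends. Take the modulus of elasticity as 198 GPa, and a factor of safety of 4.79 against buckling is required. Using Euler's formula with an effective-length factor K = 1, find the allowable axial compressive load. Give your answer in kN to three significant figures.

P_allow = 117 kN

Buckling occurs about the weak axis: I_min = h·b³/12 = 104×80.5³/12 = 4.521×10^6 mm⁴ (b = 80.5 mm is the smaller dimension).
Effective length L_e = KL = 1×3.97 m = 3970 mm.
Euler critical load P_cr = π²EI/L_e² = π²×198000×4.521×10^6/3970² = 560600 N.
P_allow = P_cr/n = 560600/4.79 = 117000 N.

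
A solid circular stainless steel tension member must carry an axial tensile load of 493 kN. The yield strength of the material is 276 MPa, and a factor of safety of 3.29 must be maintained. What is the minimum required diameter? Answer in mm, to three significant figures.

Allowable stress σ_allow = 276/3.29 = 83.89 MPa.
Required area A = F/σ_allow = 493000/83.89 = 5877 mm².
A = πd²/4 → d = √(4A/π) = 86.50 mm.

d = 86.5 mm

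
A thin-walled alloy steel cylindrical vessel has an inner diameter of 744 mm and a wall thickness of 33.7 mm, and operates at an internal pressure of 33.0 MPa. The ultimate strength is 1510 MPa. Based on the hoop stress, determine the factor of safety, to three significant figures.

σ_h = pD/(2t) = 33.0×744/(2×33.7) = 364.3 MPa.
n = 1510/364.3 = 4.145.

n = 4.15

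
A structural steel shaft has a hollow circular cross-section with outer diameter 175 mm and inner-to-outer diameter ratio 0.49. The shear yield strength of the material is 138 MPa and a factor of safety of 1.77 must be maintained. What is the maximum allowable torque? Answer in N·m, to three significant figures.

T_allow = 77300 N·m

τ_allow = 138/1.77 = 77.97 MPa.
For a hollow shaft T_allow = τ_allow·πd_o³(1−k⁴)/16 with 1−k⁴ = 0.9424, so πd_o³(1−k⁴)/16 = 991600 mm³.
T_allow = 77.97×991600 = 7.731×10^7 N·mm = 77310 N·m.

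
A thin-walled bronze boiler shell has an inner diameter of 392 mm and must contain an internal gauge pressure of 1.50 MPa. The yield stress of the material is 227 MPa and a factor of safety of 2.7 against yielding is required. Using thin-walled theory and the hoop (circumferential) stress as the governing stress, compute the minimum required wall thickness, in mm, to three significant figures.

t = 3.50 mm

σ_allow = 227/2.7 = 84.07 MPa.
Hoop stress σ_h = pD/(2t), so t = pD/(2σ_allow) = 1.50×392/(2×84.07) = 3.497 mm.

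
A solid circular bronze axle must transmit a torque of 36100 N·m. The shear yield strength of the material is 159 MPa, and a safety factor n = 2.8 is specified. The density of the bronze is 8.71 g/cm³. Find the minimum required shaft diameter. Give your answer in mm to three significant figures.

d = 148 mm

Allowable shear stress τ_allow = 159/2.8 = 56.79 MPa.
For a solid shaft τ = 16T/(πd³), so d³ = 16T/(π τ_allow) = 16×3.6100×10^7/(π×56.79) = 3.238×10^6 mm³.
d = (3.238×10^6)^(1/3) = 147.9 mm.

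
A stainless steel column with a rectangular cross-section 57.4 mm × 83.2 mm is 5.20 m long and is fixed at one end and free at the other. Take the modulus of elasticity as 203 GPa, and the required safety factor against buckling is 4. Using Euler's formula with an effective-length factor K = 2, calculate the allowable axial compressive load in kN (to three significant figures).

Buckling occurs about the weak axis: I_min = h·b³/12 = 83.2×57.4³/12 = 1.311×10^6 mm⁴ (b = 57.4 mm is the smaller dimension).
Effective length L_e = KL = 2×5.20 m = 10400 mm.
Euler critical load P_cr = π²EI/L_e² = π²×203000×1.311×10^6/10400² = 24290 N.
P_allow = P_cr/n = 24290/4 = 6072 N.

P_allow = 6.07 kN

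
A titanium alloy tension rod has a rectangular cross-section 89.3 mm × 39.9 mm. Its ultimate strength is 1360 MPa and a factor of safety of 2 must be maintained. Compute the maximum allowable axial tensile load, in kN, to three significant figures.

F_allow = 2420 kN

σ_allow = 1360/2 = 680.0 MPa.
A = 89.3×39.9 = 3563 mm².
F_allow = σ_allow × A = 680.0×3563 = 2.423×10^6 N.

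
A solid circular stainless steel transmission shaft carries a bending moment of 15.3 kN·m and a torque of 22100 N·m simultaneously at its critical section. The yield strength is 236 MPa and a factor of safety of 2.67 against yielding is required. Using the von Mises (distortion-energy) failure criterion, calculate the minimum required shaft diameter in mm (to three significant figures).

σ_allow = σ_y/n = 236/2.67 = 88.39 MPa.
For a solid shaft σ_b = 32M/(πd³) and τ = 16T/(πd³), so the von Mises stress is σ' = (16/πd³)·√(4M²+3T²).
√(4M²+3T²) = √(4×(1.530×10^7)² + 3×(2.210×10^7)²) = 4.901×10^7 N·mm.
d³ = 16×4.901×10^7/(π×88.39) = 2.824×10^6 mm³.
d = 141.3 mm.

d = 141 mm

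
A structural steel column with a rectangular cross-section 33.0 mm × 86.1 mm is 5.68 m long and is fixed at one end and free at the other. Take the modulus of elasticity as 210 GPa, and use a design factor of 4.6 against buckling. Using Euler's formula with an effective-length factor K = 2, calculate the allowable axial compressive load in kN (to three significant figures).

P_allow = 0.900 kN

Buckling occurs about the weak axis: I_min = h·b³/12 = 86.1×33.0³/12 = 257800 mm⁴ (b = 33.0 mm is the smaller dimension).
Effective length L_e = KL = 2×5.68 m = 11360 mm.
Euler critical load P_cr = π²EI/L_e² = π²×210000×257800/11360² = 4141 N.
P_allow = P_cr/n = 4141/4.6 = 900.3 N.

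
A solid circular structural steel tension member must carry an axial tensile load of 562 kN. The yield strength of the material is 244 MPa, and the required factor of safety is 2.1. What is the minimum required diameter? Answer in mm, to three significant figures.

Allowable stress σ_allow = 244/2.1 = 116.2 MPa.
Required area A = F/σ_allow = 562000/116.2 = 4837 mm².
A = πd²/4 → d = √(4A/π) = 78.48 mm.

d = 78.5 mm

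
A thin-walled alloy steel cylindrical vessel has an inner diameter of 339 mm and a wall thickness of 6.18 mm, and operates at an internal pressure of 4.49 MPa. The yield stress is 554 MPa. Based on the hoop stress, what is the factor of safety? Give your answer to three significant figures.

σ_h = pD/(2t) = 4.49×339/(2×6.18) = 123.1 MPa.
n = 554/123.1 = 4.499.

n = 4.50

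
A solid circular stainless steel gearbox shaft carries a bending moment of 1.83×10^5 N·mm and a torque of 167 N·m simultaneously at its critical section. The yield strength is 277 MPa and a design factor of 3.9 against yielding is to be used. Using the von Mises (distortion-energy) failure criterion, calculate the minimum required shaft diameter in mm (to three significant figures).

σ_allow = σ_y/n = 277/3.9 = 71.03 MPa.
For a solid shaft σ_b = 32M/(πd³) and τ = 16T/(πd³), so the von Mises stress is σ' = (16/πd³)·√(4M²+3T²).
√(4M²+3T²) = √(4×(183000)² + 3×(167000)²) = 466500 N·mm.
d³ = 16×466500/(π×71.03) = 33450 mm³.
d = 32.22 mm.

d = 32.2 mm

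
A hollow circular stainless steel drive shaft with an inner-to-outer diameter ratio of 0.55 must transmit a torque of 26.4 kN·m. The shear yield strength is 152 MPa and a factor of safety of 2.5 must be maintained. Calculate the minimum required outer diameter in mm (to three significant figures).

τ_allow = 152/2.5 = 60.80 MPa.
For a hollow shaft τ = 16T/[πd_o³(1−k⁴)] with k = 0.55, so 1−k⁴ = 0.9085.
d_o³ = 16T/[π τ_allow (1−k⁴)] = 16×2.6400×10^7/(π×60.80×0.9085) = 2.434×10^6 mm³.
d_o = 134.5 mm.

d_o = 135 mm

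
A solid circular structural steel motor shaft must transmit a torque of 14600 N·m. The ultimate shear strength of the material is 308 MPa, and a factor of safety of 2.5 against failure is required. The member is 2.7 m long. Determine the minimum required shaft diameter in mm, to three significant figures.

d = 84.5 mm

Allowable shear stress τ_allow = 308/2.5 = 123.2 MPa.
For a solid shaft τ = 16T/(πd³), so d³ = 16T/(π τ_allow) = 16×1.4600×10^7/(π×123.2) = 603500 mm³.
d = (603500)^(1/3) = 84.51 mm.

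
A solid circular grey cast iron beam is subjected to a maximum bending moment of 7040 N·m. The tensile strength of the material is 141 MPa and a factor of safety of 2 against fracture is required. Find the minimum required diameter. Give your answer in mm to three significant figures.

σ_allow = 141/2 = 70.50 MPa.
For a solid circular section σ = 32M/(πd³), so d³ = 32M/(π σ_allow) = 32×7040000/(π×70.50) = 1.017×10^6 mm³.
d = 100.6 mm.

d = 101 mm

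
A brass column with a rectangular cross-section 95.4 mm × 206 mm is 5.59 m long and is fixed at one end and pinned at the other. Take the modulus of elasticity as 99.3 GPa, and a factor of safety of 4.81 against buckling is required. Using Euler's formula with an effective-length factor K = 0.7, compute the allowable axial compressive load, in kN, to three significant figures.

P_allow = 198 kN

Buckling occurs about the weak axis: I_min = h·b³/12 = 206×95.4³/12 = 1.490×10^7 mm⁴ (b = 95.4 mm is the smaller dimension).
Effective length L_e = KL = 0.7×5.59 m = 3913 mm.
Euler critical load P_cr = π²EI/L_e² = π²×99300×1.490×10^7/3913² = 954000 N.
P_allow = P_cr/n = 954000/4.81 = 198300 N.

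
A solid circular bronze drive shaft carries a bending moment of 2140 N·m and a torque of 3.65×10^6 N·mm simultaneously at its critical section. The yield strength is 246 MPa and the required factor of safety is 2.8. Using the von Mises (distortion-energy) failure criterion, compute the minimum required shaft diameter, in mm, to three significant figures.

σ_allow = σ_y/n = 246/2.8 = 87.86 MPa.
For a solid shaft σ_b = 32M/(πd³) and τ = 16T/(πd³), so the von Mises stress is σ' = (16/πd³)·√(4M²+3T²).
√(4M²+3T²) = √(4×(2.140×10^6)² + 3×(3.650×10^6)²) = 7.635×10^6 N·mm.
d³ = 16×7.635×10^6/(π×87.86) = 442600 mm³.
d = 76.21 mm.

d = 76.2 mm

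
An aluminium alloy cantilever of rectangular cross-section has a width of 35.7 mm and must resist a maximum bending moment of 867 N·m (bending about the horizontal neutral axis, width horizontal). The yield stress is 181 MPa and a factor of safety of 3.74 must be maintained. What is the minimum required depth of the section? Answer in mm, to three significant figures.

σ_allow = 181/3.74 = 48.40 MPa.
For a rectangular section σ = 6M/(bh²), so h² = 6M/(b σ_allow) = 6×867000/(35.7×48.40) = 3011 mm².
h = 54.87 mm.

h = 54.9 mm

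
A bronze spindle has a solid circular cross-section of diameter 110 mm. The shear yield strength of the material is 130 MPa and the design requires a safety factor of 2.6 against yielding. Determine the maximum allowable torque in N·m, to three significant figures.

τ_allow = 130/2.6 = 50.00 MPa.
For a solid shaft T_allow = τ_allow·πd³/16; πd³/16 = π×110³/16 = 261300 mm³.
T_allow = 50.00×261300 = 1.307×10^7 N·mm = 13070 N·m.

T_allow = 13100 N·m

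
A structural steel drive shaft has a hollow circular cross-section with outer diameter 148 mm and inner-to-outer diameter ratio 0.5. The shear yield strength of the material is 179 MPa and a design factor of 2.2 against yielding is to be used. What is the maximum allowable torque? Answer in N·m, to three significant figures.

τ_allow = 179/2.2 = 81.36 MPa.
For a hollow shaft T_allow = τ_allow·πd_o³(1−k⁴)/16 with 1−k⁴ = 0.9375, so πd_o³(1−k⁴)/16 = 596700 mm³.
T_allow = 81.36×596700 = 4.855×10^7 N·mm = 48550 N·m.

T_allow = 48600 N·m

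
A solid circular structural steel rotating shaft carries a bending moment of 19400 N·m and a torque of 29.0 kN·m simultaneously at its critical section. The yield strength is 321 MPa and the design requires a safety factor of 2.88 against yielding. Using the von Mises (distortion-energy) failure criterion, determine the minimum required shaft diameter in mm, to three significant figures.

d = 143 mm

σ_allow = σ_y/n = 321/2.88 = 111.5 MPa.
For a solid shaft σ_b = 32M/(πd³) and τ = 16T/(πd³), so the von Mises stress is σ' = (16/πd³)·√(4M²+3T²).
√(4M²+3T²) = √(4×(1.940×10^7)² + 3×(2.900×10^7)²) = 6.347×10^7 N·mm.
d³ = 16×6.347×10^7/(π×111.5) = 2.900×10^6 mm³.
d = 142.6 mm.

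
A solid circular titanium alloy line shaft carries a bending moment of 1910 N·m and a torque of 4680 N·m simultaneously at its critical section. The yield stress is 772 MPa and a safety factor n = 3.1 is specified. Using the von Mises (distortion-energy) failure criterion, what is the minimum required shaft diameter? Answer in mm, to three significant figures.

d = 56.8 mm

σ_allow = σ_y/n = 772/3.1 = 249.0 MPa.
For a solid shaft σ_b = 32M/(πd³) and τ = 16T/(πd³), so the von Mises stress is σ' = (16/πd³)·√(4M²+3T²).
√(4M²+3T²) = √(4×(1.910×10^6)² + 3×(4.680×10^6)²) = 8.961×10^6 N·mm.
d³ = 16×8.961×10^6/(π×249.0) = 183300 mm³.
d = 56.80 mm.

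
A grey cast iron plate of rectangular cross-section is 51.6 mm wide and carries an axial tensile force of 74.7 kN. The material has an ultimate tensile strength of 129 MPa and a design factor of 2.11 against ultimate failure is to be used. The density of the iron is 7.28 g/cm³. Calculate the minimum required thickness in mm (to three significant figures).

σ_allow = 129/2.11 = 61.14 MPa.
Required area A = F/σ_allow = 74700/61.14 = 1222 mm².
t = A/w = 1222/51.6 = 23.68 mm.

t = 23.7 mm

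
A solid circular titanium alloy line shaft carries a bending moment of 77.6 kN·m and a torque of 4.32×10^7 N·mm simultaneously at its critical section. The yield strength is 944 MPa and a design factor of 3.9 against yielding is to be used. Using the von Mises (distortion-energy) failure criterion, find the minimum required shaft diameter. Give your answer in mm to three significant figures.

σ_allow = σ_y/n = 944/3.9 = 242.1 MPa.
For a solid shaft σ_b = 32M/(πd³) and τ = 16T/(πd³), so the von Mises stress is σ' = (16/πd³)·√(4M²+3T²).
√(4M²+3T²) = √(4×(7.760×10^7)² + 3×(4.320×10^7)²) = 1.723×10^8 N·mm.
d³ = 16×1.723×10^8/(π×242.1) = 3.625×10^6 mm³.
d = 153.6 mm.

d = 154 mm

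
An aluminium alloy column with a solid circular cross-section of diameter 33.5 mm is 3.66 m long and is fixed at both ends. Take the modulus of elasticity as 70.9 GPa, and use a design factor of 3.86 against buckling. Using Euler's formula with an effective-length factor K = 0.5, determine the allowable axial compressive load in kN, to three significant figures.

I = πd⁴/64 = π×33.5⁴/64 = 61820 mm⁴.
Effective length L_e = KL = 0.5×3.66 m = 1830 mm.
Euler critical load P_cr = π²EI/L_e² = π²×70900×61820/1830² = 12920 N.
P_allow = P_cr/n = 12920/3.86 = 3347 N.

P_allow = 3.35 kN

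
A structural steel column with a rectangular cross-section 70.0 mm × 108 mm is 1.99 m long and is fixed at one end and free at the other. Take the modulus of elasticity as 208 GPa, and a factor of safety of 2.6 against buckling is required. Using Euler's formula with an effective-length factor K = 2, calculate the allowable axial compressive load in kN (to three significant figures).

Buckling occurs about the weak axis: I_min = h·b³/12 = 108×70.0³/12 = 3.087×10^6 mm⁴ (b = 70.0 mm is the smaller dimension).
Effective length L_e = KL = 2×1.99 m = 3980 mm.
Euler critical load P_cr = π²EI/L_e² = π²×208000×3.087×10^6/3980² = 400100 N.
P_allow = P_cr/n = 400100/2.6 = 153900 N.

P_allow = 154 kN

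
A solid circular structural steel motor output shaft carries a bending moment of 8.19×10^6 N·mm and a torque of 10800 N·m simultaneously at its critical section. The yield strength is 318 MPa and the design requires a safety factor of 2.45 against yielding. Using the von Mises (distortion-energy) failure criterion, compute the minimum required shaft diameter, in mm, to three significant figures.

d = 99.2 mm

σ_allow = σ_y/n = 318/2.45 = 129.8 MPa.
For a solid shaft σ_b = 32M/(πd³) and τ = 16T/(πd³), so the von Mises stress is σ' = (16/πd³)·√(4M²+3T²).
√(4M²+3T²) = √(4×(8.190×10^6)² + 3×(1.080×10^7)²) = 2.486×10^7 N·mm.
d³ = 16×2.486×10^7/(π×129.8) = 975600 mm³.
d = 99.18 mm.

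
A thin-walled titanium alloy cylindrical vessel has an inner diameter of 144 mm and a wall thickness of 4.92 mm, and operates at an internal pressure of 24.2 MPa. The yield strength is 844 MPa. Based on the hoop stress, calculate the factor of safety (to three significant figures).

σ_h = pD/(2t) = 24.2×144/(2×4.92) = 354.1 MPa.
n = 844/354.1 = 2.383.

n = 2.38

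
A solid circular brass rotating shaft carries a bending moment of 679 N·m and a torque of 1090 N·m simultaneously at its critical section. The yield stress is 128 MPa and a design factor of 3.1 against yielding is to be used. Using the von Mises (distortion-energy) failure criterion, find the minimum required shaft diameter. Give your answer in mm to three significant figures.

d = 66.0 mm

σ_allow = σ_y/n = 128/3.1 = 41.29 MPa.
For a solid shaft σ_b = 32M/(πd³) and τ = 16T/(πd³), so the von Mises stress is σ' = (16/πd³)·√(4M²+3T²).
√(4M²+3T²) = √(4×(679000)² + 3×(1.090×10^6)²) = 2.326×10^6 N·mm.
d³ = 16×2.326×10^6/(π×41.29) = 286900 mm³.
d = 65.95 mm.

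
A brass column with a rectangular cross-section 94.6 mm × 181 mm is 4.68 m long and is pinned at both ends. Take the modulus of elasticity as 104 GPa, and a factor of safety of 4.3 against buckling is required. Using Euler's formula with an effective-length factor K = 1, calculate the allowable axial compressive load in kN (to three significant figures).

P_allow = 139 kN

Buckling occurs about the weak axis: I_min = h·b³/12 = 181×94.6³/12 = 1.277×10^7 mm⁴ (b = 94.6 mm is the smaller dimension).
Effective length L_e = KL = 1×4.68 m = 4680 mm.
Euler critical load P_cr = π²EI/L_e² = π²×104000×1.277×10^7/4680² = 598400 N.
P_allow = P_cr/n = 598400/4.3 = 139200 N.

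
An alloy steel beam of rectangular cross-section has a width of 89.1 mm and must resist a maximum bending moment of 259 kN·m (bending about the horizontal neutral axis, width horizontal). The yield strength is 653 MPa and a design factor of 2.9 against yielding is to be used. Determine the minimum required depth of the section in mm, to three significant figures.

σ_allow = 653/2.9 = 225.2 MPa.
For a rectangular section σ = 6M/(bh²), so h² = 6M/(b σ_allow) = 6×2.5900×10^8/(89.1×225.2) = 77460 mm².
h = 278.3 mm.

h = 278 mm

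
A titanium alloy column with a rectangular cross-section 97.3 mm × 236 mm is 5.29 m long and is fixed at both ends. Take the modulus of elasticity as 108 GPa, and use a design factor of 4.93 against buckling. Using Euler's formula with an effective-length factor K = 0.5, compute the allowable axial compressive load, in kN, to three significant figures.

Buckling occurs about the weak axis: I_min = h·b³/12 = 236×97.3³/12 = 1.812×10^7 mm⁴ (b = 97.3 mm is the smaller dimension).
Effective length L_e = KL = 0.5×5.29 m = 2645 mm.
Euler critical load P_cr = π²EI/L_e² = π²×108000×1.812×10^7/2645² = 2.760×10^6 N.
P_allow = P_cr/n = 2.760×10^6/4.93 = 559900 N.

P_allow = 560 kN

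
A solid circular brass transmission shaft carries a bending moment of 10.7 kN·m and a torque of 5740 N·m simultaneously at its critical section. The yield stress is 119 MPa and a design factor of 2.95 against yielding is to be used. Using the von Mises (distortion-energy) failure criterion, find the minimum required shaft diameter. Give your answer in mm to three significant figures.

d = 144 mm

σ_allow = σ_y/n = 119/2.95 = 40.34 MPa.
For a solid shaft σ_b = 32M/(πd³) and τ = 16T/(πd³), so the von Mises stress is σ' = (16/πd³)·√(4M²+3T²).
√(4M²+3T²) = √(4×(1.070×10^7)² + 3×(5.740×10^6)²) = 2.360×10^7 N·mm.
d³ = 16×2.360×10^7/(π×40.34) = 2.979×10^6 mm³.
d = 143.9 mm.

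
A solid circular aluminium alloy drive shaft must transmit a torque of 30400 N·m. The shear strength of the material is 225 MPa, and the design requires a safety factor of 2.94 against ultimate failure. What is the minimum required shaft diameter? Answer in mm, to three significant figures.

Allowable shear stress τ_allow = 225/2.94 = 76.53 MPa.
For a solid shaft τ = 16T/(πd³), so d³ = 16T/(π τ_allow) = 16×3.0400×10^7/(π×76.53) = 2.023×10^6 mm³.
d = (2.023×10^6)^(1/3) = 126.5 mm.

d = 126 mm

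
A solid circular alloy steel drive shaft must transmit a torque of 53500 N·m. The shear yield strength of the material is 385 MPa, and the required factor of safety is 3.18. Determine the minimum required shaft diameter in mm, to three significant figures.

d = 131 mm

Allowable shear stress τ_allow = 385/3.18 = 121.1 MPa.
For a solid shaft τ = 16T/(πd³), so d³ = 16T/(π τ_allow) = 16×5.3500×10^7/(π×121.1) = 2.251×10^6 mm³.
d = (2.251×10^6)^(1/3) = 131.0 mm.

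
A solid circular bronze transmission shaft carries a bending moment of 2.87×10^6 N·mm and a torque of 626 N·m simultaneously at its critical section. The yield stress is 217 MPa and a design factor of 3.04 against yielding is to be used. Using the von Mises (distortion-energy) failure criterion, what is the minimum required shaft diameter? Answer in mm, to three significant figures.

d = 74.7 mm

σ_allow = σ_y/n = 217/3.04 = 71.38 MPa.
For a solid shaft σ_b = 32M/(πd³) and τ = 16T/(πd³), so the von Mises stress is σ' = (16/πd³)·√(4M²+3T²).
√(4M²+3T²) = √(4×(2.870×10^6)² + 3×(626000)²) = 5.842×10^6 N·mm.
d³ = 16×5.842×10^6/(π×71.38) = 416800 mm³.
d = 74.70 mm.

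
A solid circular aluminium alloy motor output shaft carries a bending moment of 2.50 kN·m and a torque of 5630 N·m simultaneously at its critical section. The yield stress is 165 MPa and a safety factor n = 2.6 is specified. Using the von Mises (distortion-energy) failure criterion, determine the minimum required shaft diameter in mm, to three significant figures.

d = 95.8 mm

σ_allow = σ_y/n = 165/2.6 = 63.46 MPa.
For a solid shaft σ_b = 32M/(πd³) and τ = 16T/(πd³), so the von Mises stress is σ' = (16/πd³)·√(4M²+3T²).
√(4M²+3T²) = √(4×(2.500×10^6)² + 3×(5.630×10^6)²) = 1.096×10^7 N·mm.
d³ = 16×1.096×10^7/(π×63.46) = 879500 mm³.
d = 95.81 mm.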